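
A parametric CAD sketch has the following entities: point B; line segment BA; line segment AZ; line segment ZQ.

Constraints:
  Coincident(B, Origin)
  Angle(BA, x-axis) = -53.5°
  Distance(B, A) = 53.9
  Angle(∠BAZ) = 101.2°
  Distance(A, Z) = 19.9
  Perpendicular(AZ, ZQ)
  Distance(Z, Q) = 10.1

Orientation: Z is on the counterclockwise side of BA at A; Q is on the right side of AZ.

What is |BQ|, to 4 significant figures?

69.91

B is at the origin; BA runs at -53.5° with length 53.9, so A = 53.9·(cos -53.5°, sin -53.5°) = (32.06, -43.33). ∠BAZ = 101.2°, so AZ runs at -53.5° + (180° − 101.2°) = 25.30° from the x-axis; with |AZ| = 19.9, Z = A + 19.9·(cos 25.30°, sin 25.30°) = (50.05, -34.82). AZ ⟂ ZQ; with |ZQ| = 10.1 on the right of AZ, Q = Z + 10.1·(0.4274, -0.9041) = (54.37, -43.95). Then |BQ| = |Q − B| = 69.91.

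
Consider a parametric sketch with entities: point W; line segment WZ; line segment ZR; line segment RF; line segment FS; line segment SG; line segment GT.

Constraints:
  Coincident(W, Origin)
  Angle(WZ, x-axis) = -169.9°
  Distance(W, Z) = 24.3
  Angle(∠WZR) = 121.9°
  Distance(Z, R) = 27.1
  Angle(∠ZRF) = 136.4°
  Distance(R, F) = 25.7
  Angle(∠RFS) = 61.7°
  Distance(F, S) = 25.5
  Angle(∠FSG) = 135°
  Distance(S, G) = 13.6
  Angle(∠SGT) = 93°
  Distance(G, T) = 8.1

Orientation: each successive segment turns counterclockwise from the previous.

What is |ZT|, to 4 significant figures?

17.48

W is at the origin; WZ runs at -169.9° with length 24.3, so Z = (-23.92, -4.261). ∠WZR = 121.9° gives ZR at -111.8° from the x-axis; with |ZR| = 27.1, R = (-33.99, -29.42). ∠ZRF = 136.4° gives RF at -68.20° from the x-axis; with |RF| = 25.7, F = (-24.44, -53.29). ∠RFS = 61.7° gives FS at 50.10° from the x-axis; with |FS| = 25.5, S = (-8.086, -33.72). ∠FSG = 135.0° gives SG at 95.10° from the x-axis; with |SG| = 13.6, G = (-9.295, -20.18). ∠SGT = 93.0° gives GT at -177.9° from the x-axis; with |GT| = 8.1, T = (-17.39, -20.47). Then |ZT| = |T − Z| = 17.48.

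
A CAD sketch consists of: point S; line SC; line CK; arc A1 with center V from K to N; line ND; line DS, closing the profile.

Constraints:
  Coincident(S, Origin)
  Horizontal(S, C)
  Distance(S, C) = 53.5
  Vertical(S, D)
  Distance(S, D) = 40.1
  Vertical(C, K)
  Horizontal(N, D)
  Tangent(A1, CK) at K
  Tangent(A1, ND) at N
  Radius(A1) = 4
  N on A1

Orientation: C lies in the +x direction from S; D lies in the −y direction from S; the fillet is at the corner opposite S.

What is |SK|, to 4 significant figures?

64.54

S is at the origin; S and C share the same y with |SC| = 53.5 and C on the +x side, so C = (53.50, 0.000). SD is vertical with |SD| = 40.1 and D on the −y side, so D = (0.000, -40.10). The virtual corner opposite S is at (53.50, -40.10). Since A1 is tangent to CK there, VK ⟂ CK and since A1 is tangent to ND there, VN ⟂ ND, with radius 4.0, so the center V sits 4.0 in from both sides at V = (49.50, -36.10). That places the tangent points at K = (53.50, -36.10) on CK and N = (49.50, -40.10) on ND. Then |SK| = |K − S| = 64.54.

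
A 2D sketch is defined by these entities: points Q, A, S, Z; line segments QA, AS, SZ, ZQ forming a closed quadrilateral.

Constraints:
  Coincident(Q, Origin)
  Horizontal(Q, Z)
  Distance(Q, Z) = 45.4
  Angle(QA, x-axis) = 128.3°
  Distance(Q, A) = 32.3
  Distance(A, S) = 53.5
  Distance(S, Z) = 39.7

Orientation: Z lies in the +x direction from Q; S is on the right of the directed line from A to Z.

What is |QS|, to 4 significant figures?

21.37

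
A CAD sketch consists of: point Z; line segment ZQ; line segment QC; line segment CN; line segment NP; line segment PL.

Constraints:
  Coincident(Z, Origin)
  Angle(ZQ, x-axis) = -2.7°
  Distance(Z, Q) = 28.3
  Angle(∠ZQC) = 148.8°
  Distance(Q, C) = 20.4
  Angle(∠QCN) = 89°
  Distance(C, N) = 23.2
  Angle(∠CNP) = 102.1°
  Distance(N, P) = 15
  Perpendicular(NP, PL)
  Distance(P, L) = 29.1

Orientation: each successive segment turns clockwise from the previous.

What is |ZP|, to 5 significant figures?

31.619

Z is at the origin; ZQ runs at -2.7° with length 28.3, so Q = (28.269, -1.3331). ∠ZQC = 148.8° gives QC at -33.900° from the x-axis; with |QC| = 20.4, C = (45.201, -12.711). ∠QCN = 89.0° gives CN at -124.90° from the x-axis; with |CN| = 23.2, N = (31.927, -31.739). ∠CNP = 102.1° gives NP at 157.20° from the x-axis; with |NP| = 15.0, P = (18.099, -25.926). Then |ZP| = |P − Z| = 31.619.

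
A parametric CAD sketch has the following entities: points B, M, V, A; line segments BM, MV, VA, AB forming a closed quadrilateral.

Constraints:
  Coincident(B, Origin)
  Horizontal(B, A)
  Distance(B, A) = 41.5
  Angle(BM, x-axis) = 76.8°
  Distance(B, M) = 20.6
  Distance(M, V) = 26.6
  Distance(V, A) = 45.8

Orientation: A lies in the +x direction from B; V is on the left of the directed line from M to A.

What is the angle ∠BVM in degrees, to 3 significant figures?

10.8°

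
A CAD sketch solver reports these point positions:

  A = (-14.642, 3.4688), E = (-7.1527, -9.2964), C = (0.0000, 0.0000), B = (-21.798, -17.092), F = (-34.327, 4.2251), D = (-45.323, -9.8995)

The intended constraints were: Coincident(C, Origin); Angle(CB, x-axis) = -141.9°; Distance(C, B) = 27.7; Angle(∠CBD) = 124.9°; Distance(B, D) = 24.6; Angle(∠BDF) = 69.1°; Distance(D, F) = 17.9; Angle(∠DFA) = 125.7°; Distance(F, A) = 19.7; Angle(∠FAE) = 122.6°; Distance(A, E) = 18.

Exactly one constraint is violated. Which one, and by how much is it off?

Distance(A, E) = 18 — off by 3.20.

C = (0.00, 0.00) ✓; CB at -141.9° ✓; |CB| = 27.70 ✓; ∠CBD = 124.9° ✓; |BD| = 24.60 ✓; ∠BDF = 69.10° ✓; |DF| = 17.90 ✓; ∠DFA = 125.7° ✓; |FA| = 19.70 ✓; ∠FAE = 122.6° ✓; |AE| = 14.80 ✗.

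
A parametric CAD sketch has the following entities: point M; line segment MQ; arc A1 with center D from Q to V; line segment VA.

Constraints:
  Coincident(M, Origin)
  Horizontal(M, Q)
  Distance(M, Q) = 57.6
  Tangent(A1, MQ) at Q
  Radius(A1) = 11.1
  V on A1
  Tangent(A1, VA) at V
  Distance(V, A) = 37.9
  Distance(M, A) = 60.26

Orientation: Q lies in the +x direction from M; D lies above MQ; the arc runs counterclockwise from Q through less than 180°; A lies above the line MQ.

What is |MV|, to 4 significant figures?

68.19

Checks: ∠(DQ, QM) = 90.00° ✓; |DQ| = 11.10 ✓; |DV| = 11.10 ✓; ∠(DV, VA) = 90.00° ✓; |VA| = 37.90 ✓; |MA| = 60.26 ✓.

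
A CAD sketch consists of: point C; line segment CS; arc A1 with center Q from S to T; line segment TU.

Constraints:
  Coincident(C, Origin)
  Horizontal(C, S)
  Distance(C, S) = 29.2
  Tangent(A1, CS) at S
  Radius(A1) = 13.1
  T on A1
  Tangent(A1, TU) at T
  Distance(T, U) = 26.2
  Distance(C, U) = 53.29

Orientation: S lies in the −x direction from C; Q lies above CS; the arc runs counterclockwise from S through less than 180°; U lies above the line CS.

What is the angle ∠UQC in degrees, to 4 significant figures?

120.7°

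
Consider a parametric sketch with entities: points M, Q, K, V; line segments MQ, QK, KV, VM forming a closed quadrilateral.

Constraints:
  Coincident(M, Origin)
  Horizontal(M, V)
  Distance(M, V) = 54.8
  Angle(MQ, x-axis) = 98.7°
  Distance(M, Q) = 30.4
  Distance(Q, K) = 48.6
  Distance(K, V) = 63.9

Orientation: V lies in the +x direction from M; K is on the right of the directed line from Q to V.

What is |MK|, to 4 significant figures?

19.58

M is at the origin; M and V share the same y with |MV| = 54.8 and V in +x, so V = (54.8, 0). MQ runs at 98.7° with |MQ| = 30.4, so Q = (-4.598, 30.05). K is determined by |QK| = 48.6 and |KV| = 63.9 together: it lies at the intersection of circle(Q, 48.6) and circle(V, 63.9). With |QV| = 66.57, the foot of the radical line on QV is 20.35 from Q and the perpendicular offset is √(48.6² − 20.35²) = 44.13. Taking the right-of-QV solution: K = (-6.358, -18.52).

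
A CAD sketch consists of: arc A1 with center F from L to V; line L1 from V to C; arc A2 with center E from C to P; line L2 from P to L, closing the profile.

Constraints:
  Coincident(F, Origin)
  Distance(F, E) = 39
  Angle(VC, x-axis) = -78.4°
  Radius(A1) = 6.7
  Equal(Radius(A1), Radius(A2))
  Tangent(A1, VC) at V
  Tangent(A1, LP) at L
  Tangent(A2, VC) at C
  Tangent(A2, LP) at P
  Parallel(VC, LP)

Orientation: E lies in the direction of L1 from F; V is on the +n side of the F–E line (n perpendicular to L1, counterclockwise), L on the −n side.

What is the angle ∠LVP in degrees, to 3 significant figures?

71.0°

The slot axis is L1's direction at -78.4°, so u = (cos -78.4°, sin -78.4°) = (0.201, -0.980) and n = (−sin -78.4°, cos -78.4°) = (0.980, 0.201). F is at the origin and E lies 39.0 along u from F, so E = 39.0·u = (7.84, -38.2). Tangency of A1 to both parallel lines with radius 6.7 puts V and L at F ± 6.7·n: V = (6.56, 1.35), L = (-6.56, -1.35). Equal radii place C and P the same way about E: C = E + 6.7·n = (14.4, -36.9), P = E − 6.7·n = (1.28, -39.6). Then cos ∠LVP = VL·VP / (|VL||VP|), giving 71.0°.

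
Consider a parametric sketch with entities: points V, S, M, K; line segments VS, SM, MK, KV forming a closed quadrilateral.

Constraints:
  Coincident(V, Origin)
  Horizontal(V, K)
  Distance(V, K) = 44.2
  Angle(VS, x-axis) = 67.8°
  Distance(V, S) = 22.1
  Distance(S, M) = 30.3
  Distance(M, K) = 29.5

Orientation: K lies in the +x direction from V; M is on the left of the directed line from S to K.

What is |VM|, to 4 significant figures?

47.24

Checks: |SM| = 30.30 ✓; |MK| = 29.50 ✓.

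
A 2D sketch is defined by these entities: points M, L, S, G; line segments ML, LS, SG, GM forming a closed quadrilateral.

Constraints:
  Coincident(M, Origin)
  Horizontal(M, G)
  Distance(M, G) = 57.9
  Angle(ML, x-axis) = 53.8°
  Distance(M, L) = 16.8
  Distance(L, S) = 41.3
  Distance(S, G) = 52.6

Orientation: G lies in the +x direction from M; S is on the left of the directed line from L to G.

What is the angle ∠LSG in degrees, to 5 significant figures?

62.788°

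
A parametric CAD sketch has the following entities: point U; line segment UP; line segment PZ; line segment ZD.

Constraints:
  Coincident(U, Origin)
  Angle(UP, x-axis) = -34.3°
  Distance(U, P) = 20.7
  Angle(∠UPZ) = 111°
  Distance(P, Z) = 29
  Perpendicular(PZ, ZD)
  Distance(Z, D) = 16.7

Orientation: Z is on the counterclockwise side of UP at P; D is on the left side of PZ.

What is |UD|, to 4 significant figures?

36.51

U is at the origin; UP runs at -34.3° with length 20.7, so P = 20.7·(cos -34.3°, sin -34.3°) = (17.10, -11.66). ∠UPZ = 111.0°, so PZ runs at -34.3° + (180° − 111.0°) = 34.70° from the x-axis; with |PZ| = 29.0, Z = P + 29.0·(cos 34.70°, sin 34.70°) = (40.94, 4.844). PZ ⟂ ZD; with |ZD| = 16.7 on the left of PZ, D = Z + 16.7·(-0.5693, 0.8221) = (31.44, 18.57). Then |UD| = |D − U| = 36.51.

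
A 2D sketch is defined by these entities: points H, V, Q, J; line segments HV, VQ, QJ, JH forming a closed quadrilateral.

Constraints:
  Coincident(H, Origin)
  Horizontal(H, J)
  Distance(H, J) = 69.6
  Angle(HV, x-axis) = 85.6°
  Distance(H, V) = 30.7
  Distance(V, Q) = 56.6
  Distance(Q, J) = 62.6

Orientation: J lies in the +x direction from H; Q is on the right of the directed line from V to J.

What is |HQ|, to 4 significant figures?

27.95

Checks: |VQ| = 56.60 ✓; |QJ| = 62.60 ✓.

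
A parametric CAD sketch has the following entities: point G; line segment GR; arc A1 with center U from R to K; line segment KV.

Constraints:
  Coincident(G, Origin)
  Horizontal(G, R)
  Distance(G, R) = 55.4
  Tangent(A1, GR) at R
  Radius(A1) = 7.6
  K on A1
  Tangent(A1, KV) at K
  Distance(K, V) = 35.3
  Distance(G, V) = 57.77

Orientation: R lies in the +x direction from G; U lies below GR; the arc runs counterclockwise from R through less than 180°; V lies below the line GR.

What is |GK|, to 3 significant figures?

48.3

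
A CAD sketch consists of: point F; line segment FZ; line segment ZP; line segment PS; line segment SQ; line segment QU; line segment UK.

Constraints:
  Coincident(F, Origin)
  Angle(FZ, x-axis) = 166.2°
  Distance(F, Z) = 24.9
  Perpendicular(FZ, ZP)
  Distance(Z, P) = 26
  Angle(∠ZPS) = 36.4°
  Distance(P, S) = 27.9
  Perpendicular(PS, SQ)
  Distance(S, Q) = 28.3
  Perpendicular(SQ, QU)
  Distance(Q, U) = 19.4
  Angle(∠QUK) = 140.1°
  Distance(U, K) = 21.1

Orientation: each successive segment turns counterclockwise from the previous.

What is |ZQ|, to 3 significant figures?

14.6

F is at the origin; FZ runs at 166.2° with length 24.9, so Z = (-24.2, 5.94). The perpendicularity gives ZP at right angles to FZ, so ZP runs at -104°; with |ZP| = 26.0, P = (-30.4, -19.3). ∠ZPS = 36.4° gives PS at 39.8° from the x-axis; with |PS| = 27.9, S = (-8.95, -1.45). PS ⟂ SQ, so SQ runs at 130°; with |SQ| = 28.3, Q = (-27.1, 20.3). Then |ZQ| = |Q − Z| = 14.6.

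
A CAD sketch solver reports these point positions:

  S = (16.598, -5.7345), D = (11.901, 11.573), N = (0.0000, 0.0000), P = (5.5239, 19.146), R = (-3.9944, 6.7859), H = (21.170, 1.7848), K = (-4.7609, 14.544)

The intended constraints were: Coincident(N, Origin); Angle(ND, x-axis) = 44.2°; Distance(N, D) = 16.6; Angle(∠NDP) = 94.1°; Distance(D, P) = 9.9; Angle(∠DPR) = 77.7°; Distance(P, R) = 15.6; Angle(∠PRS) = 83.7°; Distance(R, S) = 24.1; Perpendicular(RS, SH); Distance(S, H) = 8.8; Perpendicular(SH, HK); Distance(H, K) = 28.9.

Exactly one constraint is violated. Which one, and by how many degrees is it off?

Perpendicular(SH, HK) — off by 5.10°.

N = (0.00, 0.00) ✓; ND at 44.20° ✓; |ND| = 16.60 ✓; ∠NDP = 94.10° ✓; |DP| = 9.900 ✓; ∠DPR = 77.70° ✓; |PR| = 15.60 ✓; ∠PRS = 83.70° ✓; |RS| = 24.10 ✓; ∠(RS, SH) = 90.00° ✓; |SH| = 8.800 ✓; ∠(SH, HK) = 95.10° ✗; |HK| = 28.90 ✓.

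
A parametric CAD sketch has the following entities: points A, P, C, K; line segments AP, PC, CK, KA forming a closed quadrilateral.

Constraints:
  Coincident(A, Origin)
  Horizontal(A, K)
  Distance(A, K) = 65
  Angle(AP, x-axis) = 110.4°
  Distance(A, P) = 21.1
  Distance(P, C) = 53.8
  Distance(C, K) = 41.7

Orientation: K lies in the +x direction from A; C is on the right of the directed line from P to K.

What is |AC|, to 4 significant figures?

35.03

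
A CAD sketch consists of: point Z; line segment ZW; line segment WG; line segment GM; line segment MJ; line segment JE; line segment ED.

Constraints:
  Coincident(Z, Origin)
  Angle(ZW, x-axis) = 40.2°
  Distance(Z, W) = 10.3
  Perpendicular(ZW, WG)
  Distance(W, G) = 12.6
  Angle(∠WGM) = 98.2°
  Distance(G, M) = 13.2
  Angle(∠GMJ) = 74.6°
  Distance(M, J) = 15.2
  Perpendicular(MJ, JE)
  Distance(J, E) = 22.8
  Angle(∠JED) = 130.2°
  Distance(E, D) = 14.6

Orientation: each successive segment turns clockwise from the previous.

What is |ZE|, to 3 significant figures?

21.9

Z is at the origin; ZW runs at 40.2° with length 10.3, so W = (7.87, 6.65). The perpendicularity gives WG at right angles to ZW, so WG runs at -49.8°; with |WG| = 12.6, G = (16.0, -2.98). ∠WGM = 98.2° gives GM at -132° from the x-axis; with |GM| = 13.2, M = (7.24, -12.8). ∠GMJ = 74.6° gives MJ at 123° from the x-axis; with |MJ| = 15.2, J = (-1.04, -0.0988). MJ is perpendicular to JE, so JE runs at 33.0°; with |JE| = 22.8, E = (18.1, 12.3). Then |ZE| = |E − Z| = 21.9.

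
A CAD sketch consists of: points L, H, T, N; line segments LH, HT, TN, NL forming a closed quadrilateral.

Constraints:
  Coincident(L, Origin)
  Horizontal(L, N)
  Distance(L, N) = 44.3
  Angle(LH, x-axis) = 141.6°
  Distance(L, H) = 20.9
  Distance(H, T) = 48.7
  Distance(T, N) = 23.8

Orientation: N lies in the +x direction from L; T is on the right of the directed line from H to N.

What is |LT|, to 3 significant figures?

28.0

Checks: |HT| = 48.70 ✓; |TN| = 23.80 ✓.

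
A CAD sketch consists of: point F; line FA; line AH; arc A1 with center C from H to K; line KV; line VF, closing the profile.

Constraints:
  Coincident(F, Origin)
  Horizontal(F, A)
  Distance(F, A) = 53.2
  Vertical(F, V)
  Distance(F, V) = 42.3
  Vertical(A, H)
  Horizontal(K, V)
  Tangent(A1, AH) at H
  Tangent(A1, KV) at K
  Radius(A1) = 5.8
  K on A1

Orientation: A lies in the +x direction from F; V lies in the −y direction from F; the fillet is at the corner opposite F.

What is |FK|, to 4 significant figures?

63.53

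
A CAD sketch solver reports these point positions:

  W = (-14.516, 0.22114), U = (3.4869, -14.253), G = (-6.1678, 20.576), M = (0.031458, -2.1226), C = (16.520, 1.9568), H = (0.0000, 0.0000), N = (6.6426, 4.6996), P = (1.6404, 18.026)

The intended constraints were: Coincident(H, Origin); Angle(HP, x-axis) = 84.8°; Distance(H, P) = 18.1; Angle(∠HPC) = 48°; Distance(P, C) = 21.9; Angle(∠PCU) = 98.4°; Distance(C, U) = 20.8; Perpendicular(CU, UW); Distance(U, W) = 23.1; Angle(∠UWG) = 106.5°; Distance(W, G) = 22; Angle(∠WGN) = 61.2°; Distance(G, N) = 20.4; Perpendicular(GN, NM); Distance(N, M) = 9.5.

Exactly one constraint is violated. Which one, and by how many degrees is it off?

Perpendicular(GN, NM) — off by 7.00°.

H = (0.00, 0.00) ✓; HP at 84.80° ✓; |HP| = 18.10 ✓; ∠HPC = 48.00° ✓; |PC| = 21.90 ✓; ∠PCU = 98.40° ✓; |CU| = 20.80 ✓; ∠(CU, UW) = 90.00° ✓; |UW| = 23.10 ✓; ∠UWG = 106.5° ✓; |WG| = 22.00 ✓; ∠WGN = 61.20° ✓; |GN| = 20.40 ✓; ∠(GN, NM) = 83.00° ✗; |NM| = 9.500 ✓.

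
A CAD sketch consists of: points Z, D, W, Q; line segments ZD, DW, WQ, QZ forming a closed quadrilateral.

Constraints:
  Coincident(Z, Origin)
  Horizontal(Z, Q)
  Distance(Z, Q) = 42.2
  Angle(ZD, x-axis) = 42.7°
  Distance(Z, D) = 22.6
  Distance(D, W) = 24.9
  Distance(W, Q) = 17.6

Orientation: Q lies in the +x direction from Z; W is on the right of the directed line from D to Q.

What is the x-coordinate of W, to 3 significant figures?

26.3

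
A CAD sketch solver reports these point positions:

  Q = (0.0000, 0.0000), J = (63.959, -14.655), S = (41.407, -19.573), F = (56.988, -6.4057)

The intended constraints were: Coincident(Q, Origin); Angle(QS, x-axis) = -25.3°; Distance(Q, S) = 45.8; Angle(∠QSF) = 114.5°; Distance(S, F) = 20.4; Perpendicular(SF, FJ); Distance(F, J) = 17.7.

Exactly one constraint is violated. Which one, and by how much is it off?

Distance(F, J) = 17.7 — off by 6.90.

Q = (0.00, 0.00) ✓; QS at -25.30° ✓; |QS| = 45.80 ✓; ∠QSF = 114.5° ✓; |SF| = 20.40 ✓; ∠(SF, FJ) = 90.00° ✓; |FJ| = 10.80 ✗.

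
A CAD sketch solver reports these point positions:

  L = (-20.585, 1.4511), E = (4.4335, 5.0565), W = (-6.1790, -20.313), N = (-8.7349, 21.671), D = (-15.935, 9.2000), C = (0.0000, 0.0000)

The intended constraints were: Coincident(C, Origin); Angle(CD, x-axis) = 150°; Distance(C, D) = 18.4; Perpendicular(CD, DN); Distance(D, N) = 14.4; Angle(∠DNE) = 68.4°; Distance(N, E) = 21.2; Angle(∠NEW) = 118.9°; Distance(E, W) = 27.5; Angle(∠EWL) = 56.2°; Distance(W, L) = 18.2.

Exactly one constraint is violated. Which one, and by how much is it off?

Distance(W, L) = 18.2 — off by 7.90.

C = (0.00, 0.00) ✓; CD at 150.0° ✓; |CD| = 18.40 ✓; ∠(CD, DN) = 90.00° ✓; |DN| = 14.40 ✓; ∠DNE = 68.40° ✓; |NE| = 21.20 ✓; ∠NEW = 118.9° ✓; |EW| = 27.50 ✓; ∠EWL = 56.20° ✓; |WL| = 26.10 ✗.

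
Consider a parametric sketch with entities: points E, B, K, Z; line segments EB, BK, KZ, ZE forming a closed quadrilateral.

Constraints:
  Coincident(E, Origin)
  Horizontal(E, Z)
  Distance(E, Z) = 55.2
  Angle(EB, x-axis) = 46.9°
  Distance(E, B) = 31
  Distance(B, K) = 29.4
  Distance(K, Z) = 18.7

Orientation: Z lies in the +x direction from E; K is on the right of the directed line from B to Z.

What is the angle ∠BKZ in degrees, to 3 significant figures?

114°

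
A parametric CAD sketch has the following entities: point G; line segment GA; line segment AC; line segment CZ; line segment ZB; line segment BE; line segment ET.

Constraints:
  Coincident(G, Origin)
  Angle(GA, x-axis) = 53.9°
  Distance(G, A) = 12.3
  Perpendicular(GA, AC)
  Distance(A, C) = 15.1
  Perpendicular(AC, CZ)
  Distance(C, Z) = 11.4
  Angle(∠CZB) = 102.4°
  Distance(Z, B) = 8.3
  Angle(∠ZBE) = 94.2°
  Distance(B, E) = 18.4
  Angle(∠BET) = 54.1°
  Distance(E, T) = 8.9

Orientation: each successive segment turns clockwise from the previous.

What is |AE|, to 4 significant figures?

4.778

∠CZB = 102.4° gives ZB at 156.3° from the x-axis; with |ZB| = 8.3, B = (5.131, -4.834). ∠ZBE = 94.2° gives BE at 70.50° from the x-axis; with |BE| = 18.4, E = (11.27, 12.51). Then |AE| = |E − A| = 4.778.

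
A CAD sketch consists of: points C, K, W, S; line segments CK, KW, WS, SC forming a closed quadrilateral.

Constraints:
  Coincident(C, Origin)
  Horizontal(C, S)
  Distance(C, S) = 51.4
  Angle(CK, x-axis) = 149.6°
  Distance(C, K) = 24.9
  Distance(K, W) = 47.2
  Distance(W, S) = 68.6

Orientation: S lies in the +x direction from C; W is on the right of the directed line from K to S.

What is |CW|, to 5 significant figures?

34.030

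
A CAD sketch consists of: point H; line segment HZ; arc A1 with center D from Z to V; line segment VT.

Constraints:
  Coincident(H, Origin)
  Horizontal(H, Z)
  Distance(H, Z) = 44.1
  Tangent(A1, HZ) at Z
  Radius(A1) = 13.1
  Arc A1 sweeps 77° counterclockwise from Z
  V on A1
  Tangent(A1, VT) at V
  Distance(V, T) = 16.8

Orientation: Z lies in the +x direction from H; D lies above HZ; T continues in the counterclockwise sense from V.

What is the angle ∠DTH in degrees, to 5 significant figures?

15.432°

On A1, Z sits at bearing -90° from D; a 77° counterclockwise sweep puts V at bearing -13°, so V = D + 13.1·(cos -13°, sin -13°) = (56.864, 10.153). A1 meets VT tangentially, so DV is at right angles to VT, so VT runs along (−sin -13°, cos -13°); with |VT| = 16.8, T = (60.643, 26.523). Then cos ∠DTH = TD·TH / (|TD||TH|), giving 15.432°.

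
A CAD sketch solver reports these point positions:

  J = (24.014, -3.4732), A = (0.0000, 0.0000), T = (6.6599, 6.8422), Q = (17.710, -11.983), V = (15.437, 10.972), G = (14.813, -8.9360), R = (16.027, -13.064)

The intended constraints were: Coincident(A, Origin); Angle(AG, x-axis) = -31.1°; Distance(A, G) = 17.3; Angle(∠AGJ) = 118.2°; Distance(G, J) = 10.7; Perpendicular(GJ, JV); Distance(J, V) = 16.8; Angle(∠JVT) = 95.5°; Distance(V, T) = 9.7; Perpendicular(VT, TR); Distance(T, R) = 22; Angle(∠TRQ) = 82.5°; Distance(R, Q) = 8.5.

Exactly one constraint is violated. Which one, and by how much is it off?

Distance(R, Q) = 8.5 — off by 6.50.

A = (0.00, 0.00) ✓; AG at -31.10° ✓; |AG| = 17.30 ✓; ∠AGJ = 118.2° ✓; |GJ| = 10.70 ✓; ∠(GJ, JV) = 90.00° ✓; |JV| = 16.80 ✓; ∠JVT = 95.50° ✓; |VT| = 9.700 ✓; ∠(VT, TR) = 90.00° ✓; |TR| = 22.00 ✓; ∠TRQ = 82.49° ✓; |RQ| = 2.000 ✗.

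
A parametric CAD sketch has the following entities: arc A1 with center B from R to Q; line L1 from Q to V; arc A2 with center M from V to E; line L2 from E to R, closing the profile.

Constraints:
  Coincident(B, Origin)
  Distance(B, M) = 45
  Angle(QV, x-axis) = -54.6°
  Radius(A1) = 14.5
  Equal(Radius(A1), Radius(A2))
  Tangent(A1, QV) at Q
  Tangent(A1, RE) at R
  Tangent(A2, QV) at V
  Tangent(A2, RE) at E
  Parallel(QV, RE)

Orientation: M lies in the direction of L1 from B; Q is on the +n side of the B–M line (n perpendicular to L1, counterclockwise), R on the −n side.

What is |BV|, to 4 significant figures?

47.28

Tangency of A1 to both parallel lines with radius 14.5 puts Q and R at B ± 14.5·n: Q = (11.82, 8.400), R = (-11.82, -8.400). Equal radii place V and E the same way about M: V = M + 14.5·n = (37.89, -28.28), E = M − 14.5·n = (14.25, -45.08). Then |BV| = |V − B| = 47.28.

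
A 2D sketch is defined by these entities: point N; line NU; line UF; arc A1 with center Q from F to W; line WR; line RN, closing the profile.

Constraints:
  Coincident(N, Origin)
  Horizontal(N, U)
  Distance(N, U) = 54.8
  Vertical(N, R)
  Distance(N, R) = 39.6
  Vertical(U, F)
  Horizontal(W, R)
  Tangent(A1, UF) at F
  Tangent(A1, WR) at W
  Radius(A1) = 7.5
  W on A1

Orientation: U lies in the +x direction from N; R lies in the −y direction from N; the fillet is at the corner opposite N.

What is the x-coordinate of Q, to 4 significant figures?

47.30

NR is vertical with |NR| = 39.6 and R on the −y side, so R = (0.000, -39.60). The virtual corner opposite N is at (54.80, -39.60). Tangency of A1 to UF means the radius QF is perpendicular to UF and tangency of A1 to WR means the radius QW is perpendicular to WR, with radius 7.5, so the center Q sits 7.5 in from both sides at Q = (47.30, -32.10). So Q.x = 47.30.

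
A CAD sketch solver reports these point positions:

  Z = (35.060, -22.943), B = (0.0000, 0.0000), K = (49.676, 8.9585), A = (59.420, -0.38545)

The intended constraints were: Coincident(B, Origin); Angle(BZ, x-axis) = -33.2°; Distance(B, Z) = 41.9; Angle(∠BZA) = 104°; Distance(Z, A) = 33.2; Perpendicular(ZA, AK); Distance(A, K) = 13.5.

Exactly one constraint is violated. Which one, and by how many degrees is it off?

Perpendicular(ZA, AK) — off by 3.40°.

B = (0.00, 0.00) ✓; BZ at -33.20° ✓; |BZ| = 41.90 ✓; ∠BZA = 104.0° ✓; |ZA| = 33.20 ✓; ∠(ZA, AK) = 93.40° ✗; |AK| = 13.50 ✓.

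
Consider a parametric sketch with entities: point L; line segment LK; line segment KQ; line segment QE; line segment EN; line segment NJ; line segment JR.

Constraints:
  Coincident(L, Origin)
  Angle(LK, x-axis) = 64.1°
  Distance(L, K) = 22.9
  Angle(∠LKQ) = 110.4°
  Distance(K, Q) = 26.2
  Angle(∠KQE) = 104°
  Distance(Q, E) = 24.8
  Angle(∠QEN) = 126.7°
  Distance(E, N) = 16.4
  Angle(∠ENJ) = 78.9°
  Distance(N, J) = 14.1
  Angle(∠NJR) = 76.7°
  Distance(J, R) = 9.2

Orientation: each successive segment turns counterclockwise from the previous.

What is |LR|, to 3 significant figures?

29.1

∠ENJ = 78.9° gives NJ at 4.10° from the x-axis; with |NJ| = 14.1, J = (-17.6, 12.0). ∠NJR = 76.7° gives JR at 107° from the x-axis; with |JR| = 9.2, R = (-20.3, 20.8). Then |LR| = |R − L| = 29.1.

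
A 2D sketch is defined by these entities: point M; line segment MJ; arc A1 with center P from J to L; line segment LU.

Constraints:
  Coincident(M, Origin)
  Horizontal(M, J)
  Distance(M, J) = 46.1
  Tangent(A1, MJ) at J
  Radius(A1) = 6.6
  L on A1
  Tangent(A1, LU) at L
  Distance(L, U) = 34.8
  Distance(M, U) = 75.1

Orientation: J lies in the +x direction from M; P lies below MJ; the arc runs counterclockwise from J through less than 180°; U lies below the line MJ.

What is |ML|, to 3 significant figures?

42.9

M is at the origin; M and J share the same y with |MJ| = 46.1 and J on the +x side, so J = (46.1, 0.00). Since A1 is tangent to MJ there, PJ ⟂ MJ, so P = J + (0, -6.6) = (46.1, -6.60). Since PL ⟂ LU (tangency), |PU| = √(6.6² + 34.8²) = 35.4 regardless of where L sits on A1. So U lies on both circle(M, 75.1) and circle(P, 35.4); the below-MJ intersection is U = (65.9, -35.9). L is the foot of the tangent from U: L = (41.4, -11.3).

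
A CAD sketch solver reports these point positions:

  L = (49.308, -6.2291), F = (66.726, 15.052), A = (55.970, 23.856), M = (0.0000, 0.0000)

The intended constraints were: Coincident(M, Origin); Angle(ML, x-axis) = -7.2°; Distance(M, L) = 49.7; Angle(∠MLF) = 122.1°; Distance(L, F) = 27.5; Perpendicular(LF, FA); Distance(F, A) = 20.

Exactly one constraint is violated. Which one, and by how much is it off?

Distance(F, A) = 20 — off by 6.10.

M = (0.00, 0.00) ✓; ML at -7.200° ✓; |ML| = 49.70 ✓; ∠MLF = 122.1° ✓; |LF| = 27.50 ✓; ∠(LF, FA) = 90.00° ✓; |FA| = 13.90 ✗.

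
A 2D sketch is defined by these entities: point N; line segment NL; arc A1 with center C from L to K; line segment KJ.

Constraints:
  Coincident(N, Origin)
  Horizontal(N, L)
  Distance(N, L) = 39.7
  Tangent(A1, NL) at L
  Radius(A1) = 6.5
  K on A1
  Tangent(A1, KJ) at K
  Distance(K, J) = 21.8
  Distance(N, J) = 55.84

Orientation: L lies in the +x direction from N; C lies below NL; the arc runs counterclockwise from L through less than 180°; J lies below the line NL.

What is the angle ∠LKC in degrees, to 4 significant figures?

25.12°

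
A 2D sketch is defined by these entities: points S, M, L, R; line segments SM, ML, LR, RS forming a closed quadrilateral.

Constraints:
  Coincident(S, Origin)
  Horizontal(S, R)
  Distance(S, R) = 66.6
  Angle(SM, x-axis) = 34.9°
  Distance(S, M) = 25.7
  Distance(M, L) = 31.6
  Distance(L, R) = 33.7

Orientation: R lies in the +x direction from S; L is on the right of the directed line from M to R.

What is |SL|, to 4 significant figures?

38.06

Checks: |ML| = 31.60 ✓; |LR| = 33.70 ✓.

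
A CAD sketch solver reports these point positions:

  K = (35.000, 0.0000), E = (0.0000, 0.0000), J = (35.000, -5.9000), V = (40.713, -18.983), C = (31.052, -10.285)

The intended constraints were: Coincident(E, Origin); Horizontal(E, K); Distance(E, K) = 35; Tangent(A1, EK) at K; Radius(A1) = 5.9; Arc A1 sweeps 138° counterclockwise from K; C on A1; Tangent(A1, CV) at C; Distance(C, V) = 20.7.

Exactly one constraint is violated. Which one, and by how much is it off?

Distance(C, V) = 20.7 — off by 7.70.

E = (0.00, 0.00) ✓; E.y = 0.00, K.y = 0.00 ✓; |EK| = 35.00 ✓; ∠(JK, KE) = 90.00° ✓; |JK| = 5.900 ✓; bearing(J→C) − bearing(J→K) = 138.0° ✓; |JC| = 5.900 ✓; ∠(JC, CV) = 90.00° ✓; |CV| = 13.00 ✗.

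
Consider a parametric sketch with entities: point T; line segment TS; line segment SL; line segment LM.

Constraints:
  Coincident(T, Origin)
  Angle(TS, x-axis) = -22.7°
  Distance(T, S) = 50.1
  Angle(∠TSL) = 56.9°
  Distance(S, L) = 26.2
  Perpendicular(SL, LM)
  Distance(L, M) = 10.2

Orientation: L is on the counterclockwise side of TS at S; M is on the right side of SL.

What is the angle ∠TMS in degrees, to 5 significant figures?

70.002°

T is at the origin; TS runs at -22.7° with length 50.1, so S = 50.1·(cos -22.7°, sin -22.7°) = (46.219, -19.334). ∠TSL = 56.9°, so SL runs at -22.7° + (180° − 56.9°) = 100.40° from the x-axis; with |SL| = 26.2, L = S + 26.2·(cos 100.40°, sin 100.40°) = (41.490, 6.4357). The perpendicularity gives LM at right angles to SL; with |LM| = 10.2 on the right of SL, M = L + 10.2·(0.98357, 0.18052) = (51.522, 8.2770). Then cos ∠TMS = MT·MS / (|MT||MS|), giving 70.002°.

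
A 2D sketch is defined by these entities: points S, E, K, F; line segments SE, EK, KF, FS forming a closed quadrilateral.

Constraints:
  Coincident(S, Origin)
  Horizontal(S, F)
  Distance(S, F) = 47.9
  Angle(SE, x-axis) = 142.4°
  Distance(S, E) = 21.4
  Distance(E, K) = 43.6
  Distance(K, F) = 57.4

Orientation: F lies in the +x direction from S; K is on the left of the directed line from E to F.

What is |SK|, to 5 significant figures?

46.893

Checks: |EK| = 43.60 ✓; |KF| = 57.40 ✓.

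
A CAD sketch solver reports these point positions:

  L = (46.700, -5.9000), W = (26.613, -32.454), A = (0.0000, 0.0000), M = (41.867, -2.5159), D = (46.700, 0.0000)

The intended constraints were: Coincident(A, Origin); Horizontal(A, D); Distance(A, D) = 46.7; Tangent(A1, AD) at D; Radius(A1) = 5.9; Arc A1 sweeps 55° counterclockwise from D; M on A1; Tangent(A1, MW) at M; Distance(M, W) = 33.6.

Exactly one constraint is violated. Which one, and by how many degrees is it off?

Tangent(A1, MW) at M — off by 8.00°.

A = (0.00, 0.00) ✓; A.y = 0.00, D.y = 0.00 ✓; |AD| = 46.70 ✓; ∠(LD, DA) = 90.00° ✓; |LD| = 5.900 ✓; bearing(L→M) − bearing(L→D) = 55.00° ✓; |LM| = 5.900 ✓; ∠(LM, MW) = 82.00° ✗; |MW| = 33.60 ✓.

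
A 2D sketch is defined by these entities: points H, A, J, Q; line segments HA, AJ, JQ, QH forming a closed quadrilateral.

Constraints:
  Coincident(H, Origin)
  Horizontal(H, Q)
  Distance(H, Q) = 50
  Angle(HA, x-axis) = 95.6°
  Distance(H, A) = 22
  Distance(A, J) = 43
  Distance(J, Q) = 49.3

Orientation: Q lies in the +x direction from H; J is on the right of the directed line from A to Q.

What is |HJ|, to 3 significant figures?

21.1

Checks: |AJ| = 43.00 ✓; |JQ| = 49.30 ✓.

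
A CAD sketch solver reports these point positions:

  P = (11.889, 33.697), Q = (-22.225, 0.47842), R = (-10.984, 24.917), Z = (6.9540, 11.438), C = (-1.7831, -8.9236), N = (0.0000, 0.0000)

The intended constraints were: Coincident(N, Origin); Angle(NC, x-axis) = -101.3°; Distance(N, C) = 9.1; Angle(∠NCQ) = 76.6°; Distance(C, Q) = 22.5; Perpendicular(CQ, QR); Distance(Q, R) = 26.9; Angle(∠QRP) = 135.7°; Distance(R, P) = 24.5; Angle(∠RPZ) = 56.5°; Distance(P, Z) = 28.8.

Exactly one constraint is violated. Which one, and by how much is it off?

Distance(P, Z) = 28.8 — off by 6.00.

N = (0.00, 0.00) ✓; NC at -101.3° ✓; |NC| = 9.100 ✓; ∠NCQ = 76.60° ✓; |CQ| = 22.50 ✓; ∠(CQ, QR) = 90.00° ✓; |QR| = 26.90 ✓; ∠QRP = 135.7° ✓; |RP| = 24.50 ✓; ∠RPZ = 56.50° ✓; |PZ| = 22.80 ✗.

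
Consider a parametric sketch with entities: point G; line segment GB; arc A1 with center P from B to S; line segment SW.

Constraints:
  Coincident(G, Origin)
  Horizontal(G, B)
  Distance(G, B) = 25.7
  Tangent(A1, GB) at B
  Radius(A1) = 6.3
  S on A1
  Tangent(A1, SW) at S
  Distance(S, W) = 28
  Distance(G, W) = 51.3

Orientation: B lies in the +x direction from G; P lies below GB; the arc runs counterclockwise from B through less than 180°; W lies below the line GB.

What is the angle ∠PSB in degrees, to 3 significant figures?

22.1°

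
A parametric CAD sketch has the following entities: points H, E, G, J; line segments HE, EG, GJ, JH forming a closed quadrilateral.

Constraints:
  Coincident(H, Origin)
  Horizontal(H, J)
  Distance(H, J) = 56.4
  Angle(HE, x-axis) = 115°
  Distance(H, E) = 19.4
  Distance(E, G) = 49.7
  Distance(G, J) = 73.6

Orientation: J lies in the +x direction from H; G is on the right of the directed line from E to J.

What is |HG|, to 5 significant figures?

33.564

H is at the origin; H and J share the same y with |HJ| = 56.4 and J in +x, so J = (56.4, 0). HE runs at 115.0° with |HE| = 19.4, so E = (-8.1988, 17.582). G is determined by |EG| = 49.7 and |GJ| = 73.6 together: it lies at the intersection of circle(E, 49.7) and circle(J, 73.6). With |EJ| = 66.949, the foot of the radical line on EJ is 11.466 from E and the perpendicular offset is √(49.7² − 11.466²) = 48.359. Taking the right-of-EJ solution: G = (-9.8356, -32.091).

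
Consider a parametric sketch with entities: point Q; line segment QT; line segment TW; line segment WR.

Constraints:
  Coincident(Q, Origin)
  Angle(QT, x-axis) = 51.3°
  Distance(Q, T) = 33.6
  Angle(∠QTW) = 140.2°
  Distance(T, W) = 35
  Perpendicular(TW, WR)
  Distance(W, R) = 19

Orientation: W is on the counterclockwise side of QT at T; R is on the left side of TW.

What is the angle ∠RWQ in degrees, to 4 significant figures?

70.52°

Q is at the origin; QT runs at 51.3° with length 33.6, so T = 33.6·(cos 51.3°, sin 51.3°) = (21.01, 26.22). ∠QTW = 140.2°, so TW runs at 51.3° + (180° − 140.2°) = 91.10° from the x-axis; with |TW| = 35.0, W = T + 35.0·(cos 91.10°, sin 91.10°) = (20.34, 61.22). TW is perpendicular to WR; with |WR| = 19.0 on the left of TW, R = W + 19.0·(-0.9998, -0.01920) = (1.340, 60.85). Then cos ∠RWQ = WR·WQ / (|WR||WQ|), giving 70.52°.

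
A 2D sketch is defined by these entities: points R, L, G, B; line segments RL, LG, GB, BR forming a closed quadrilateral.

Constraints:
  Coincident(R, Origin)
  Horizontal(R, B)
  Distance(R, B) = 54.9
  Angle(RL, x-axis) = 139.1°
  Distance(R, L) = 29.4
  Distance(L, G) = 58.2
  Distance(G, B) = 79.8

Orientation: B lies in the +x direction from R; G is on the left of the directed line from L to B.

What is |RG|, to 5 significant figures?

67.778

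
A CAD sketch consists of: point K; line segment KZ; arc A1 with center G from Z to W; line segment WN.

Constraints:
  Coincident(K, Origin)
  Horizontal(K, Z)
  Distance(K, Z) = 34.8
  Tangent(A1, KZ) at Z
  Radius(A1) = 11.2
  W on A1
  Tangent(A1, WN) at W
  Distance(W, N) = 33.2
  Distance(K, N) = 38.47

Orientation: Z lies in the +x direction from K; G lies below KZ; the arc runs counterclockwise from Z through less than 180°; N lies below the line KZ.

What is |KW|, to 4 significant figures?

25.46

K is at the origin; KZ is horizontal with |KZ| = 34.8 and Z on the +x side, so Z = (34.80, 0.000). Since A1 is tangent to KZ there, GZ ⟂ KZ, so G = Z + (0, -11.2) = (34.80, -11.20). Since GW ⟂ WN (tangency), |GN| = √(11.2² + 33.2²) = 35.04 regardless of where W sits on A1. So N lies on both circle(K, 38.47) and circle(G, 35.04); the below-KZ intersection is N = (10.96, -36.88). W is the foot of the tangent from N: W = (24.59, -6.602).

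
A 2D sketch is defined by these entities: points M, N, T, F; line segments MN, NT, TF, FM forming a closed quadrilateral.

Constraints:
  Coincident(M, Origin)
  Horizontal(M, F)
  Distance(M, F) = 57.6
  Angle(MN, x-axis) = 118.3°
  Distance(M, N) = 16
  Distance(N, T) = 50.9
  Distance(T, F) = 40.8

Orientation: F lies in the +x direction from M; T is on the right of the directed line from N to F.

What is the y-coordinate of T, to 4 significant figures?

-24.83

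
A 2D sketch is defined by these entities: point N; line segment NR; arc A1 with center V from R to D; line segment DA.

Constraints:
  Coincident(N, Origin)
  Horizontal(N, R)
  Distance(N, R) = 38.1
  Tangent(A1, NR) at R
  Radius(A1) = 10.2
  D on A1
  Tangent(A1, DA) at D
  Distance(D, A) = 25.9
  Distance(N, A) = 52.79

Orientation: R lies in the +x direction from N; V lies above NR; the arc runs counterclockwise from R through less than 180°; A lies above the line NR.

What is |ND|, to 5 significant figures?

49.530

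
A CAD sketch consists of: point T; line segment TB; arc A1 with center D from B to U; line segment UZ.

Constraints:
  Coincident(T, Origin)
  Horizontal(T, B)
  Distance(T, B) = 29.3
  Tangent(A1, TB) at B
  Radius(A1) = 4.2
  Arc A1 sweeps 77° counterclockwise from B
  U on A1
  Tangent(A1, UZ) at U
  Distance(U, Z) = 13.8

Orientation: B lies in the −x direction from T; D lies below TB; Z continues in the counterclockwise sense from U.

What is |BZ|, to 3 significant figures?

18.2

T is at the origin; T and B share the same y with |TB| = 29.3 and B on the −x side, so B = (-29.3, 0.00). The tangent condition forces DB to be normal to TB, so D = B + (0, -4.2) = (-29.3, -4.20). On A1, B sits at bearing 90° from D; a 77° counterclockwise sweep puts U at bearing 167°, so U = D + 4.2·(cos 167°, sin 167°) = (-33.4, -3.26). Since A1 is tangent to UZ there, DU ⟂ UZ, so UZ runs along (−sin 167°, cos 167°); with |UZ| = 13.8, Z = (-36.5, -16.7). Then |BZ| = |Z − B| = 18.2.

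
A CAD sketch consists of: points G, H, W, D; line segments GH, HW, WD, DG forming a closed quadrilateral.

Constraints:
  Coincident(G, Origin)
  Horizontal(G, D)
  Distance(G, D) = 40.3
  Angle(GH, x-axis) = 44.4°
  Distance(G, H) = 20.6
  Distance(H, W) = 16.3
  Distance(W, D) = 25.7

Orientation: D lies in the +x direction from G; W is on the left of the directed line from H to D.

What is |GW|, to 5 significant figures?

36.665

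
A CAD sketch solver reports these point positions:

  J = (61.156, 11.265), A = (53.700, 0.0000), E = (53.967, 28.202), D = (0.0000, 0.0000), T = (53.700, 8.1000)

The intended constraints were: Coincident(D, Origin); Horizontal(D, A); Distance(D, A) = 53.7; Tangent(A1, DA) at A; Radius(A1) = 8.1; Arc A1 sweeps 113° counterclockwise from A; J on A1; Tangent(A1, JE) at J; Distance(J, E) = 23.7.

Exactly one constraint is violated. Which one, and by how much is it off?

Distance(J, E) = 23.7 — off by 5.30.

D = (0.00, 0.00) ✓; D.y = 0.00, A.y = 0.00 ✓; |DA| = 53.70 ✓; ∠(TA, AD) = 90.00° ✓; |TA| = 8.100 ✓; bearing(T→J) − bearing(T→A) = 113.0° ✓; |TJ| = 8.100 ✓; ∠(TJ, JE) = 90.00° ✓; |JE| = 18.40 ✗.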